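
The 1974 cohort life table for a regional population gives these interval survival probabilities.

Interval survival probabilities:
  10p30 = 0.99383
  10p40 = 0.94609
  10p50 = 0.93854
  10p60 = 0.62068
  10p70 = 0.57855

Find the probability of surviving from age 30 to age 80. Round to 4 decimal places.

0.3169

Chaining the interval survival probabilities: 0.99383 × 0.94609 × 0.93854 × 0.62068 × 0.57855.
= 0.316888.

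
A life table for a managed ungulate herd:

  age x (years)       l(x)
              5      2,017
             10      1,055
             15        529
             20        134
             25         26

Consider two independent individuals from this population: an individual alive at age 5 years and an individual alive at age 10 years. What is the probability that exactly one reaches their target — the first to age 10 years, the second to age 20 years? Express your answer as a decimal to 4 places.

p₁ = l(10)/l(5) = 1,055/2,017 = 0.523054; p₂ = l(20)/l(10) = 134/1,055 = 0.127014.
P(exactly one) = p₁(1−p₂) + (1−p₁)p₂ = 0.456619 + 0.060579 = 0.517198.

0.5172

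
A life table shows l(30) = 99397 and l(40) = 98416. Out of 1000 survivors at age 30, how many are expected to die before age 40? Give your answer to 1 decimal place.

The relevant probability is 1 − 98416/99397 = 0.009870.
Expected number = 1000 × 0.009870 = 9.9.

9.9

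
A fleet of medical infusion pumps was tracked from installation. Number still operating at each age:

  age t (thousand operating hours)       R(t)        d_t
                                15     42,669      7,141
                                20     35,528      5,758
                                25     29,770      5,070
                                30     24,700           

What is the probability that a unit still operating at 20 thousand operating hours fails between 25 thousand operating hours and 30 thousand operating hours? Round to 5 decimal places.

0.14270

This is the probability of reaching 25 but not 30, conditional on being operational at 20: (R(25) − R(30)) / R(20).
= (29,770 − 24,700) / 35,528 = 5,070 / 35,528 = 0.142704.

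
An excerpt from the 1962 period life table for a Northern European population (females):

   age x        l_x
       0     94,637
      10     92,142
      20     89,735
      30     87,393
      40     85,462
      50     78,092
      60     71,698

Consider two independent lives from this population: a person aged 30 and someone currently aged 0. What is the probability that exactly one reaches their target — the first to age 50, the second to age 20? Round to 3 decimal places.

0.147

p₁ = l_50/l_30 = 78,092/87,393 = 0.893573; p₂ = l_20/l_0 = 89,735/94,637 = 0.948202.
P(exactly one) = p₁(1−p₂) + (1−p₁)p₂ = 0.046285 + 0.100914 = 0.147200.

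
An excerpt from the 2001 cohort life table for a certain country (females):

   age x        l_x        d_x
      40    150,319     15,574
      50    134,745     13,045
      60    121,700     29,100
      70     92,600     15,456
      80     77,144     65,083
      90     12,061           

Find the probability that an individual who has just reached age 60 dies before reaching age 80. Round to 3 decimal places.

0.366

P(die before 80 | alive at 60) = 1 − l_80/l_60 = 1 − 77,144/121,700 = (44,556)/121,700 = 0.366113.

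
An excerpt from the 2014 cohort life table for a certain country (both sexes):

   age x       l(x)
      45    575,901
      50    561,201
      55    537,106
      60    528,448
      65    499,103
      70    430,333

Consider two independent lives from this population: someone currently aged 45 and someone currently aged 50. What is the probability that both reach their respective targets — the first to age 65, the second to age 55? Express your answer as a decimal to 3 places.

p₁ = l(65)/l(45) = 499,103/575,901 = 0.866647; p₂ = l(55)/l(50) = 537,106/561,201 = 0.957065.
P(both) = p₁ × p₂ = 0.866647 × 0.957065 = 0.829438.

0.829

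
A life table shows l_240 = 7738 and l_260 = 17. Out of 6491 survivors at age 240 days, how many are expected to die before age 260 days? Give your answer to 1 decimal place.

6476.7

The relevant probability is 1 − 17/7738 = 0.997803.
Expected number = 6491 × 0.997803 = 6476.7.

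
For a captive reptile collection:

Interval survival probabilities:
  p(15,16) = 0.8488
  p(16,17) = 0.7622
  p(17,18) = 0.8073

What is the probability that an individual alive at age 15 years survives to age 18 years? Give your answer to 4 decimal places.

The overall survival probability is 0.8488 × 0.7622 × 0.8073.
= 0.522287.

0.5223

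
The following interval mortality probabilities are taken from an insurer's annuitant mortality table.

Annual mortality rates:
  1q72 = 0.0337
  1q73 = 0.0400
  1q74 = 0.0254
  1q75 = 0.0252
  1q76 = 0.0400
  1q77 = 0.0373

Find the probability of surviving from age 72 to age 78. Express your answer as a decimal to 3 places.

The overall survival probability is (1 − 0.0337) × (1 − 0.0400) × (1 − 0.0254) × (1 − 0.0252) × (1 − 0.0400) × (1 − 0.0373).
= 0.9663 × 0.9600 × 0.9746 × 0.9748 × 0.9600 × 0.9627 = 0.814493.

0.814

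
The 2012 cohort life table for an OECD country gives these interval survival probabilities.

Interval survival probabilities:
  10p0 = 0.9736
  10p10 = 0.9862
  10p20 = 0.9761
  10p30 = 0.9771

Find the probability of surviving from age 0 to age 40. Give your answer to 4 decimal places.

40p0 = 0.9736 × 0.9862 × 0.9761 × 0.9771.
= 0.915754.

0.9158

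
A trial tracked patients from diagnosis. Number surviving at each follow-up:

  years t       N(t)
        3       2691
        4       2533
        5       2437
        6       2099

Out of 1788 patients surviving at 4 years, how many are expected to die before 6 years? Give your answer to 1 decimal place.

The relevant probability is 1 − 2099/2533 = 0.171338.
Expected number = 1788 × 0.171338 = 306.4.

306.4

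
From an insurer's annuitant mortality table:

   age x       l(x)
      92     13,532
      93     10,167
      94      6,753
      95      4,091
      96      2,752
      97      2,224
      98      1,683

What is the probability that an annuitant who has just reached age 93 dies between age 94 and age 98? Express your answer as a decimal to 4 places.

This is the probability of reaching 94 but not 98, conditional on being alive at 93: (l(94) − l(98)) / l(93).
= (6,753 − 1,683) / 10,167 = 5,070 / 10,167 = 0.498672.

0.4987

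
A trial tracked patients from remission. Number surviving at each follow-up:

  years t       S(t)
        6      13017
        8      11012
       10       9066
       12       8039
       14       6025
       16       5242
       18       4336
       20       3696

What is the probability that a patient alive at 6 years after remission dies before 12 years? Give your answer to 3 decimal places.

0.382

P(die before 12 | alive at 6) = 1 − S(12)/S(6) = 1 − 8039/13017 = (4978)/13017 = 0.382423.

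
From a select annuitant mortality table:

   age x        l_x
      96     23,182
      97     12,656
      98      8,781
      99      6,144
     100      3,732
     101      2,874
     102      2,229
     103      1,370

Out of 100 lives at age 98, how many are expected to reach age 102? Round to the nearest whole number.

25

The relevant probability is 2,229/8,781 = 0.253844.
Expected number = 100 × 0.253844 = 25.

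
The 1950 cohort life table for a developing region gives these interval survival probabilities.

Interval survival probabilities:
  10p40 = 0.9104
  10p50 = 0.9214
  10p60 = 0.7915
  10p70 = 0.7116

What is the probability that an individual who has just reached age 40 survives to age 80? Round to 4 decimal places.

Survival from 40 to 80 is the product of surviving each interval: 0.9104 × 0.9214 × 0.7915 × 0.7116.
= 0.472462.

0.4725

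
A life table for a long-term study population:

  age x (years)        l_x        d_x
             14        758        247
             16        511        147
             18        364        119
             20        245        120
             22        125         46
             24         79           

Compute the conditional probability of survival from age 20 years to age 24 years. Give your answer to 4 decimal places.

The conditional survival probability is l_24/l_20 = 79/245 = 0.322449.

0.3224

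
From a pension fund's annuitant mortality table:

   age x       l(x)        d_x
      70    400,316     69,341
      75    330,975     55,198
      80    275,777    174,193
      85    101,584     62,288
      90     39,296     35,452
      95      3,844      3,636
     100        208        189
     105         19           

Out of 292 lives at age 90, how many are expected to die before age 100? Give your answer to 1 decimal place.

290.5

The relevant probability is 1 − 208/39,296 = 0.994707.
Expected number = 292 × 0.994707 = 290.5.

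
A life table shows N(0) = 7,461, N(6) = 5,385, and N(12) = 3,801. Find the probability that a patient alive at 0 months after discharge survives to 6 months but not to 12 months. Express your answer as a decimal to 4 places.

This is the probability of reaching 6 but not 12, conditional on being alive at 0: (N(6) − N(12)) / N(0).
= (5,385 − 3,801) / 7,461 = 1,584 / 7,461 = 0.212304.

0.2123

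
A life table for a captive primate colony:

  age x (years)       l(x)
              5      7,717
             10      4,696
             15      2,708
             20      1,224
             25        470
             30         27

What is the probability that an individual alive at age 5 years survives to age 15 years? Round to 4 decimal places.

The conditional survival probability is l(15)/l(5) = 2,708/7,717 = 0.350914.

0.3509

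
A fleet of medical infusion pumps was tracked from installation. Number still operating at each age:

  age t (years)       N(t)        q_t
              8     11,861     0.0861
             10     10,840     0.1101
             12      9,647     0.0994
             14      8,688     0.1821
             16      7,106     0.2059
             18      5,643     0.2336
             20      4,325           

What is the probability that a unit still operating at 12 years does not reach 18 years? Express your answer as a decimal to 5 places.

0.41505

P(fail before 18 | operational at 12) = 1 − N(18)/N(12) = 1 − 5,643/9,647 = (4,004)/9,647 = 0.415051.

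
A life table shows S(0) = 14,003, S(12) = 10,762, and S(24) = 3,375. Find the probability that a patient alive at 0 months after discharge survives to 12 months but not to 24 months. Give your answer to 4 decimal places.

This is the probability of reaching 12 but not 24, conditional on being alive at 0: (S(12) − S(24)) / S(0).
= (10,762 − 3,375) / 14,003 = 7,387 / 14,003 = 0.527530.

0.5275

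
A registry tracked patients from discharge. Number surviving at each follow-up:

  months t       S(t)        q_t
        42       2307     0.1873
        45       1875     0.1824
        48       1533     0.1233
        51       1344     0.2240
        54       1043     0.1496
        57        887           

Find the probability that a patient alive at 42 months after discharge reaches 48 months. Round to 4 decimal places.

0.6645

The conditional survival probability is S(48)/S(42) = 1533/2307 = 0.664499.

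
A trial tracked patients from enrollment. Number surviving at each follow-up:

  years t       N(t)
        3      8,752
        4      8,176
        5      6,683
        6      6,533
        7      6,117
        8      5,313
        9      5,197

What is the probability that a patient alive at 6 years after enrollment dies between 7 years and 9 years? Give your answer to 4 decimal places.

0.1408

This is the probability of reaching 7 but not 9, conditional on being alive at 6: (N(7) − N(9)) / N(6).
= (6,117 − 5,197) / 6,533 = 920 / 6,533 = 0.140824.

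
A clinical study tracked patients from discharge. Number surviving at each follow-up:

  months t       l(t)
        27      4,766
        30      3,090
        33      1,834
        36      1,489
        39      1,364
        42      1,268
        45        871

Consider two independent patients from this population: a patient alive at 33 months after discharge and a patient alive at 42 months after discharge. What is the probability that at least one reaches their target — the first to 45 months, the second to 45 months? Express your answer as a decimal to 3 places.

p₁ = l(45)/l(33) = 871/1,834 = 0.474918; p₂ = l(45)/l(42) = 871/1,268 = 0.686909.
P(at least one) = 1 − (1−p₁)(1−p₂) = 1 − 0.525082 × 0.313091 = 0.835602.

0.836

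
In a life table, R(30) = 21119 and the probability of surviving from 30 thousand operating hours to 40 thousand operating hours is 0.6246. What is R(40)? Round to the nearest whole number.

13191

R(40) = R(30) × p = 21119 × 0.6246 = 13191.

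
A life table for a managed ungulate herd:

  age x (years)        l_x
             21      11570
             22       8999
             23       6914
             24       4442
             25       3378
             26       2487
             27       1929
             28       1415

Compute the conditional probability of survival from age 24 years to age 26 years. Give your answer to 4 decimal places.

The conditional survival probability is l_26/l_24 = 2487/4442 = 0.559883.

0.5599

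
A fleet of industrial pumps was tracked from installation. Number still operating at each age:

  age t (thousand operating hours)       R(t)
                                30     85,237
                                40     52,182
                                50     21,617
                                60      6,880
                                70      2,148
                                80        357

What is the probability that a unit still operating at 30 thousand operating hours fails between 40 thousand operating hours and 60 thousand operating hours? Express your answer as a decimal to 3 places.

This is the probability of reaching 40 but not 60, conditional on being operational at 30: (R(40) − R(60)) / R(30).
= (52,182 − 6,880) / 85,237 = 45,302 / 85,237 = 0.531483.

0.531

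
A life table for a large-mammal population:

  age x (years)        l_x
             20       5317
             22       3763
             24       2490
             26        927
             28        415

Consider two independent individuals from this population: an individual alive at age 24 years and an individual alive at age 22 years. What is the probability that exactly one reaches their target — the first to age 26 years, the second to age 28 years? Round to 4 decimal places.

p₁ = l_26/l_24 = 927/2490 = 0.372289; p₂ = l_28/l_22 = 415/3763 = 0.110284.
P(exactly one) = p₁(1−p₂) + (1−p₁)p₂ = 0.331231 + 0.069226 = 0.400458.

0.4005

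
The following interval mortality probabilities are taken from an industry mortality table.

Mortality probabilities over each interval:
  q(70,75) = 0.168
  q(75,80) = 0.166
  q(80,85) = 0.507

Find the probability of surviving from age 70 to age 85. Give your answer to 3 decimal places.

P(survive 70→85) = (1 − 0.168) × (1 − 0.166) × (1 − 0.507).
= 0.832 × 0.834 × 0.493 = 0.342087.

0.342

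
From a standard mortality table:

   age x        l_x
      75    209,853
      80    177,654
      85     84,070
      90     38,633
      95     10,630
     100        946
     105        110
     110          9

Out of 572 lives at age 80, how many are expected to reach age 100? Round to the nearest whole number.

3

The relevant probability is 946/177,654 = 0.005325.
Expected number = 572 × 0.005325 = 3.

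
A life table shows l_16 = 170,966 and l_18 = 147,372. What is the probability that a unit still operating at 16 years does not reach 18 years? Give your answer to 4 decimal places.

P(fail before 18 | operational at 16) = 1 − l_18/l_16 = 1 − 147,372/170,966 = (23,594)/170,966 = 0.138004.

0.1380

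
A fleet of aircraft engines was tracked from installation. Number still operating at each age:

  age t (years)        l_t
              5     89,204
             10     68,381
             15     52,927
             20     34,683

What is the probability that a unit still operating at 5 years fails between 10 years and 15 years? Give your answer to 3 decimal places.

0.173

This is the probability of reaching 10 but not 15, conditional on being operational at 5: (l_10 − l_15) / l_5.
= (68,381 − 52,927) / 89,204 = 15,454 / 89,204 = 0.173243.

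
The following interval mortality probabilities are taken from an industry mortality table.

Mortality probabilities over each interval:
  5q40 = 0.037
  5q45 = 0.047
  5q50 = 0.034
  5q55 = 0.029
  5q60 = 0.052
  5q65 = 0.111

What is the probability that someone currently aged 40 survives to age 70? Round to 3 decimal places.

0.725

Chaining the interval survival probabilities: (1 − 0.037) × (1 − 0.047) × (1 − 0.034) × (1 − 0.029) × (1 − 0.052) × (1 − 0.111).
= 0.963 × 0.953 × 0.966 × 0.971 × 0.948 × 0.889 = 0.725480.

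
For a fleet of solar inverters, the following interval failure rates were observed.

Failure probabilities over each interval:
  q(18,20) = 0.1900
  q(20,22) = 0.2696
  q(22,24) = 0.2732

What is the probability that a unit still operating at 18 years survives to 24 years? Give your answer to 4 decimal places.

The overall survival probability is (1 − 0.1900) × (1 − 0.2696) × (1 − 0.2732).
= 0.8100 × 0.7304 × 0.7268 = 0.429992.

0.4300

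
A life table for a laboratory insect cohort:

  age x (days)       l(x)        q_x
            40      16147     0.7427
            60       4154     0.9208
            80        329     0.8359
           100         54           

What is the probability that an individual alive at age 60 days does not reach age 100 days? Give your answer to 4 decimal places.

0.9870

P(die before 100 | alive at 60) = 1 − l(100)/l(60) = 1 − 54/4154 = (4100)/4154 = 0.987000.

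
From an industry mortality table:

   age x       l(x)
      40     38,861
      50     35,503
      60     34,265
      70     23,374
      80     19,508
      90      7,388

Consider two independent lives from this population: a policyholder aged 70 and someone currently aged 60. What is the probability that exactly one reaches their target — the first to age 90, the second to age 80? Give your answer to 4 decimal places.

0.5255

p₁ = l(90)/l(70) = 7,388/23,374 = 0.316078; p₂ = l(80)/l(60) = 19,508/34,265 = 0.569327.
P(exactly one) = p₁(1−p₂) + (1−p₁)p₂ = 0.136126 + 0.389375 = 0.525502.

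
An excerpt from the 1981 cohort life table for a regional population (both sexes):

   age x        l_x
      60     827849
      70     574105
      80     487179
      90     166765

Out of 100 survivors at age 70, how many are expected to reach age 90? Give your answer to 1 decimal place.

29.0

The relevant probability is 166765/574105 = 0.290478.
Expected number = 100 × 0.290478 = 29.0.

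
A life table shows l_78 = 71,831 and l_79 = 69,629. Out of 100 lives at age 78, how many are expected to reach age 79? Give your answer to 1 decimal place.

The relevant probability is 69,629/71,831 = 0.969345.
Expected number = 100 × 0.969345 = 96.9.

96.9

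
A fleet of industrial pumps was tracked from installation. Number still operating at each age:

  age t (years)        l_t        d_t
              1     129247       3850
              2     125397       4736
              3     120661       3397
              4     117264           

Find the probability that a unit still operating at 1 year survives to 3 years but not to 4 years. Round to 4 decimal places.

This is the probability of reaching 3 but not 4, conditional on being operational at 1: (l_3 − l_4) / l_1.
= (120661 − 117264) / 129247 = 3397 / 129247 = 0.026283.

0.0263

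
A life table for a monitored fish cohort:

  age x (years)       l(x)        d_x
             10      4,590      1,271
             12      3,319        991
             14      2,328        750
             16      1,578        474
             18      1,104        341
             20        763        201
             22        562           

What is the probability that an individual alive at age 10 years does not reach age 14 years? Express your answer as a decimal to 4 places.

P(die before 14 | alive at 10) = 1 − l(14)/l(10) = 1 − 2,328/4,590 = (2,262)/4,590 = 0.492810.

0.4928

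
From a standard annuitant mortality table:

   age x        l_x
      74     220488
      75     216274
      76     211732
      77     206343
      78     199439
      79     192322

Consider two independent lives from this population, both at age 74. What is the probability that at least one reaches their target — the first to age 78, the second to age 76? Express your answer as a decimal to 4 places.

p₁ = l_78/l_74 = 199439/220488 = 0.904534; p₂ = l_76/l_74 = 211732/220488 = 0.960288.
P(at least one) = 1 − (1−p₁)(1−p₂) = 1 − 0.095466 × 0.039712 = 0.996209.

0.9962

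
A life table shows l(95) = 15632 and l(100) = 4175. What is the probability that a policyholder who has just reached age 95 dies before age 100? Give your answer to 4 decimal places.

0.7329

P(die before 100 | alive at 95) = 1 − l(100)/l(95) = 1 − 4175/15632 = (11457)/15632 = 0.732920.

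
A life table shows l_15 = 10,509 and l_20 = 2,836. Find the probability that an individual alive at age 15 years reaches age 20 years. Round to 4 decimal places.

0.2699

The conditional survival probability is l_20/l_15 = 2,836/10,509 = 0.269864.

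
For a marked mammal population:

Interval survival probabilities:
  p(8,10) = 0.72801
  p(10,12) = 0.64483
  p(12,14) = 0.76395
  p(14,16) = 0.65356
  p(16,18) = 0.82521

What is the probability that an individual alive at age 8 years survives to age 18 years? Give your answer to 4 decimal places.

0.1934

The overall survival probability is 0.72801 × 0.64483 × 0.76395 × 0.65356 × 0.82521.
= 0.193418.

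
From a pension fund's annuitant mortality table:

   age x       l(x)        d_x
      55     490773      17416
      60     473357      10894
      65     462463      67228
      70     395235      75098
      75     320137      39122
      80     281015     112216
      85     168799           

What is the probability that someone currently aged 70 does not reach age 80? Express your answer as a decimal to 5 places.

P(die before 80 | alive at 70) = 1 − l(80)/l(70) = 1 − 281015/395235 = (114220)/395235 = 0.288993.

0.28899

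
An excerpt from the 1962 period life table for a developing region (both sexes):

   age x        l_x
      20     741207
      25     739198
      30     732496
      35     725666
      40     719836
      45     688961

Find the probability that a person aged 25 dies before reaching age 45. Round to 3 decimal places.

P(die before 45 | alive at 25) = 1 − l_45/l_25 = 1 − 688961/739198 = (50237)/739198 = 0.067961.

0.068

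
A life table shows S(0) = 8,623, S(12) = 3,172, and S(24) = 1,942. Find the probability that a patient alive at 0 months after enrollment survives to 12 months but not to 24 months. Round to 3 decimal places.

0.143

This is the probability of reaching 12 but not 24, conditional on being alive at 0: (S(12) − S(24)) / S(0).
= (3,172 − 1,942) / 8,623 = 1,230 / 8,623 = 0.142642.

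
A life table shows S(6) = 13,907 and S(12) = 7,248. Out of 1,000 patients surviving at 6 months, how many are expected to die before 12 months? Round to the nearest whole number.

479

The relevant probability is 1 − 7,248/13,907 = 0.478824.
Expected number = 1,000 × 0.478824 = 479.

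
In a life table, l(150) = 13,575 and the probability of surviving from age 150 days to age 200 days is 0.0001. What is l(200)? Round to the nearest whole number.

1

l(200) = l(150) × p = 13,575 × 0.0001 = 1.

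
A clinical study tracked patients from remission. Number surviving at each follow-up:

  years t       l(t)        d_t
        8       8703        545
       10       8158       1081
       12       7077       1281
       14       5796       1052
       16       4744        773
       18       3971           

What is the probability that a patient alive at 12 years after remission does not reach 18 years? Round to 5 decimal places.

P(die before 18 | alive at 12) = 1 − l(18)/l(12) = 1 − 3971/7077 = (3106)/7077 = 0.438887.

0.43889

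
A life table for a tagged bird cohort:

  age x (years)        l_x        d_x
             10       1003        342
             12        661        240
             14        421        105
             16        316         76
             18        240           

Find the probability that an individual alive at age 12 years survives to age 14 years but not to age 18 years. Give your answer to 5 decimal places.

This is the probability of reaching 14 but not 18, conditional on being alive at 12: (l_14 − l_18) / l_12.
= (421 − 240) / 661 = 181 / 661 = 0.273828.

0.27383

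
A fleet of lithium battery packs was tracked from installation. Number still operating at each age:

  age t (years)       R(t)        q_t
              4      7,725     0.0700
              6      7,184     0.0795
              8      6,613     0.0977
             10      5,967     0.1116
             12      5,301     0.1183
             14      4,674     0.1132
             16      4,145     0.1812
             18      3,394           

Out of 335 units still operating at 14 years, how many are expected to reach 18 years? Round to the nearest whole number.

The relevant probability is 3,394/4,674 = 0.726145.
Expected number = 335 × 0.726145 = 243.

243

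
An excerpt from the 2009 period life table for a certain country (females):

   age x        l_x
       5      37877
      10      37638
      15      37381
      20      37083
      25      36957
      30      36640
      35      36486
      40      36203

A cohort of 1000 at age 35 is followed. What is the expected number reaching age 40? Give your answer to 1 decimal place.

The relevant probability is 36203/36486 = 0.992244.
Expected number = 1000 × 0.992244 = 992.2.

992.2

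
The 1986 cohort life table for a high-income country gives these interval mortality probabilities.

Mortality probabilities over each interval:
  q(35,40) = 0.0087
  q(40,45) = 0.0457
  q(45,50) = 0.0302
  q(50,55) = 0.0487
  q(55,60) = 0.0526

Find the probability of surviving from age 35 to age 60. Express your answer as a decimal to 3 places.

0.827

P(survive 35→60) = (1 − 0.0087) × (1 − 0.0457) × (1 − 0.0302) × (1 − 0.0487) × (1 − 0.0526).
= 0.9913 × 0.9543 × 0.9698 × 0.9513 × 0.9474 = 0.826843.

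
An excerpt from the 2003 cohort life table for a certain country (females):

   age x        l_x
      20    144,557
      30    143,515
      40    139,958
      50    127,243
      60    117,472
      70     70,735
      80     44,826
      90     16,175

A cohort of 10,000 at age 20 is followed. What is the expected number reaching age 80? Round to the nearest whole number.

3101

The relevant probability is 44,826/144,557 = 0.310092.
Expected number = 10,000 × 0.310092 = 3101.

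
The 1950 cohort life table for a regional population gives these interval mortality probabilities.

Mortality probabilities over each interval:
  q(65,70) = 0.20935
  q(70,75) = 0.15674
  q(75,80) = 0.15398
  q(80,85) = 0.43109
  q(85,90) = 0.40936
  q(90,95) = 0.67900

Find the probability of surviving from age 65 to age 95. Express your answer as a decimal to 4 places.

0.0608

Survival from 65 to 95 is the product of surviving each interval: (1 − 0.20935) × (1 − 0.15674) × (1 − 0.15398) × (1 − 0.43109) × (1 − 0.40936) × (1 − 0.67900).
= 0.79065 × 0.84326 × 0.84602 × 0.56891 × 0.59064 × 0.32100 = 0.060841.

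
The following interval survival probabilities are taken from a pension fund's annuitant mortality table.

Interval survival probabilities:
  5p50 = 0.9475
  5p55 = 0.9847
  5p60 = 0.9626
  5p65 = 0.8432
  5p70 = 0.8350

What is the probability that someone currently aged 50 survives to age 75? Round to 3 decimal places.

0.632

25p50 = 0.9475 × 0.9847 × 0.9626 × 0.8432 × 0.8350.
= 0.632333.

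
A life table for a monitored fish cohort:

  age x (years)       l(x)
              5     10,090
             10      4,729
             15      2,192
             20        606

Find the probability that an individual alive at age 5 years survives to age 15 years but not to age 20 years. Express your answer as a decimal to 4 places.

0.1572

This is the probability of reaching 15 but not 20, conditional on being alive at 5: (l(15) − l(20)) / l(5).
= (2,192 − 606) / 10,090 = 1,586 / 10,090 = 0.157185.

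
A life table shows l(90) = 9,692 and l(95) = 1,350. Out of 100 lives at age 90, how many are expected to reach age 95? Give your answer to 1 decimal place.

13.9

The relevant probability is 1,350/9,692 = 0.139290.
Expected number = 100 × 0.139290 = 13.9.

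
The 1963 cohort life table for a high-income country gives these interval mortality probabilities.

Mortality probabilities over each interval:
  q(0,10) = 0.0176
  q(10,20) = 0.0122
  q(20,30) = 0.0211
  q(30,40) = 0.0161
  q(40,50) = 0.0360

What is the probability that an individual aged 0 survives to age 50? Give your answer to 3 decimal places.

0.901

Chaining the interval survival probabilities: (1 − 0.0176) × (1 − 0.0122) × (1 − 0.0211) × (1 − 0.0161) × (1 − 0.0360).
= 0.9824 × 0.9878 × 0.9789 × 0.9839 × 0.9640 = 0.900998.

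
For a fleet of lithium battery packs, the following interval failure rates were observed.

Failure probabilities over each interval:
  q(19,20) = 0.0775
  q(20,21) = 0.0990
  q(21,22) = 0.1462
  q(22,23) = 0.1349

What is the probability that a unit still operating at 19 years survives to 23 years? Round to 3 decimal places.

0.614

Chaining the interval survival probabilities: (1 − 0.0775) × (1 − 0.0990) × (1 − 0.1462) × (1 − 0.1349).
= 0.9225 × 0.9010 × 0.8538 × 0.8651 = 0.613923.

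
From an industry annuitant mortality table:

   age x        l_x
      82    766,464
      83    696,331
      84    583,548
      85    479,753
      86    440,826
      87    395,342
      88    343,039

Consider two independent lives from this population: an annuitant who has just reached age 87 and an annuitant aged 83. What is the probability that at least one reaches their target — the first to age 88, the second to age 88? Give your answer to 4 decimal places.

p₁ = l_88/l_87 = 343,039/395,342 = 0.867702; p₂ = l_88/l_83 = 343,039/696,331 = 0.492638.
P(at least one) = 1 − (1−p₁)(1−p₂) = 1 − 0.132298 × 0.507362 = 0.932877.

0.9329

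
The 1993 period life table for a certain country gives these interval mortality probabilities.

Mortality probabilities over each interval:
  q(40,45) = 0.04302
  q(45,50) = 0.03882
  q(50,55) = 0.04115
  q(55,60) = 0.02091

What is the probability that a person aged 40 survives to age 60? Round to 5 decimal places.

0.86354

Chaining the interval survival probabilities: (1 − 0.04302) × (1 − 0.03882) × (1 − 0.04115) × (1 − 0.02091).
= 0.95698 × 0.96118 × 0.95885 × 0.97909 = 0.863537.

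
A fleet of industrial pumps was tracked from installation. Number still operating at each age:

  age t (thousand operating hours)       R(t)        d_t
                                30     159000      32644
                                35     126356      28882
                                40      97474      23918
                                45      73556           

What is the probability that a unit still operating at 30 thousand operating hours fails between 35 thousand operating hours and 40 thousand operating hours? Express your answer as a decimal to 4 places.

This is the probability of reaching 35 but not 40, conditional on being operational at 30: (R(35) − R(40)) / R(30).
= (126356 − 97474) / 159000 = 28882 / 159000 = 0.181648.

0.1816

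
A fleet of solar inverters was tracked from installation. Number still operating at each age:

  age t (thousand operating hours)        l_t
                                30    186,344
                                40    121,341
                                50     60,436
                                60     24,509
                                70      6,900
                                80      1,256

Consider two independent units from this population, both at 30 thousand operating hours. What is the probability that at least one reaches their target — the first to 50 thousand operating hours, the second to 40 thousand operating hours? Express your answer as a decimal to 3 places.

0.764

p₁ = l_50/l_30 = 60,436/186,344 = 0.324325; p₂ = l_40/l_30 = 121,341/186,344 = 0.651167.
P(at least one) = 1 − (1−p₁)(1−p₂) = 1 − 0.675675 × 0.348833 = 0.764302.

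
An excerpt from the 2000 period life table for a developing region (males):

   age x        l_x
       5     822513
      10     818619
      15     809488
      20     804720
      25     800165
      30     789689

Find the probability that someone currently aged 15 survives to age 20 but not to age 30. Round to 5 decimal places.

0.01857

We want 5|10q15 = (l_20 − l_30)/l_15.
This is the probability of reaching 20 but not 30, conditional on being alive at 15: (l_20 − l_30) / l_15.
= (804720 − 789689) / 809488 = 15031 / 809488 = 0.018569.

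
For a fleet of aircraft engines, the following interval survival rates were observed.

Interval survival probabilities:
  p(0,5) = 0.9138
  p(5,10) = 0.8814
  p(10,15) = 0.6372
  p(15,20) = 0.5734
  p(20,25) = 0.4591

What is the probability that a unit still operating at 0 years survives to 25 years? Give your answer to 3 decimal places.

0.135

P(survive 0→25) = 0.9138 × 0.8814 × 0.6372 × 0.5734 × 0.4591.
= 0.135103.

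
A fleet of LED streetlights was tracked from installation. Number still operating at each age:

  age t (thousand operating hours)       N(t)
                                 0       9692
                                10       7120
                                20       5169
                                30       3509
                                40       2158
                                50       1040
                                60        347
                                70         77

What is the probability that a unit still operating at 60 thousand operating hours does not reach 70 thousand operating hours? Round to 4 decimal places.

0.7781

P(fail before 70 | operational at 60) = 1 − N(70)/N(60) = 1 − 77/347 = (270)/347 = 0.778098.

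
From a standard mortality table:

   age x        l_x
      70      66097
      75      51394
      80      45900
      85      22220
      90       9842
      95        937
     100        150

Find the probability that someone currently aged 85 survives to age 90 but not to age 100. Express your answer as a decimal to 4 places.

0.4362

We want 5|10q85 = (l_90 − l_100)/l_85.
This is the probability of reaching 90 but not 100, conditional on being alive at 85: (l_90 − l_100) / l_85.
= (9842 − 150) / 22220 = 9692 / 22220 = 0.436184.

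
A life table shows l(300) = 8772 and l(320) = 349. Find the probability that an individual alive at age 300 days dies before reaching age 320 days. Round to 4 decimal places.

P(die before 320 | alive at 300) = 1 − l(320)/l(300) = 1 − 349/8772 = (8423)/8772 = 0.960214.

0.9602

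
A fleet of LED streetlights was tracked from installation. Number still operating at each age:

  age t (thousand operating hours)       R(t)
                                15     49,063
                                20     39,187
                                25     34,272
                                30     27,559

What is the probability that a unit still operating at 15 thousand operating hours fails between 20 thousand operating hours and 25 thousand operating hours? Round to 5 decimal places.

This is the probability of reaching 20 but not 25, conditional on being operational at 15: (R(20) − R(25)) / R(15).
= (39,187 − 34,272) / 49,063 = 4,915 / 49,063 = 0.100177.

0.10018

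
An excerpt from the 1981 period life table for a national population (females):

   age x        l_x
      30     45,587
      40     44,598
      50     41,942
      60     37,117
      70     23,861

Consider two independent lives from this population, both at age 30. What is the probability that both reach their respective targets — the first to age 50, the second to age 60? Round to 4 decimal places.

p₁ = l_50/l_30 = 41,942/45,587 = 0.920043; p₂ = l_60/l_30 = 37,117/45,587 = 0.814201.
P(both) = p₁ × p₂ = 0.920043 × 0.814201 = 0.749100.

0.7491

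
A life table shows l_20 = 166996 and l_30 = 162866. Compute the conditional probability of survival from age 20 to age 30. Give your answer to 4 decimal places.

0.9753

We want 10p20 = l_30/l_20.
The conditional survival probability is l_30/l_20 = 162866/166996 = 0.975269.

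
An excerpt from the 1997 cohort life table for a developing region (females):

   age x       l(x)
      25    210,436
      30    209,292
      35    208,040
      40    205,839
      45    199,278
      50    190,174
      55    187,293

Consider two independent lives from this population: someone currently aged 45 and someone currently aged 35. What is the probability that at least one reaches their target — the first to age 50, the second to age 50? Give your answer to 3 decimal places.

0.996

p₁ = l(50)/l(45) = 190,174/199,278 = 0.954315; p₂ = l(50)/l(35) = 190,174/208,040 = 0.914122.
P(at least one) = 1 − (1−p₁)(1−p₂) = 1 − 0.045685 × 0.085878 = 0.996077.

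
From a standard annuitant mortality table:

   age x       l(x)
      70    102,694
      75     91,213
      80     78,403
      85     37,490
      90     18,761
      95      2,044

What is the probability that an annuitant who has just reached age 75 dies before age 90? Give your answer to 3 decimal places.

P(die before 90 | alive at 75) = 1 − l(90)/l(75) = 1 − 18,761/91,213 = (72,452)/91,213 = 0.794317.

0.794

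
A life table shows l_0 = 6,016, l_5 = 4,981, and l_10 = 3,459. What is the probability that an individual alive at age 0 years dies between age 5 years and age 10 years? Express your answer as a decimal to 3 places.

0.253

This is the probability of reaching 5 but not 10, conditional on being alive at 0: (l_5 − l_10) / l_0.
= (4,981 − 3,459) / 6,016 = 1,522 / 6,016 = 0.252992.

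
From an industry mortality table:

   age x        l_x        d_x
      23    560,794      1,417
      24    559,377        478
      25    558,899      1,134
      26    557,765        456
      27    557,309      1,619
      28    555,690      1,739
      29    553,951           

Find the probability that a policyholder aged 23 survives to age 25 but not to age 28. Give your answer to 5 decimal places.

0.00572

We want 2|3q23 = (l_25 − l_28)/l_23.
This is the probability of reaching 25 but not 28, conditional on being alive at 23: (l_25 − l_28) / l_23.
= (558,899 − 555,690) / 560,794 = 3,209 / 560,794 = 0.005722.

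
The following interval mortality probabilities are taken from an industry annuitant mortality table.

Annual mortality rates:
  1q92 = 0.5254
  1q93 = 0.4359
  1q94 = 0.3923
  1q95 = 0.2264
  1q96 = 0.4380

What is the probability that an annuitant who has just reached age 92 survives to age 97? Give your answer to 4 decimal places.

5p92 = (1 − 0.5254) × (1 − 0.4359) × (1 − 0.3923) × (1 − 0.2264) × (1 − 0.4380).
= 0.4746 × 0.5641 × 0.6077 × 0.7736 × 0.5620 = 0.070734.

0.0707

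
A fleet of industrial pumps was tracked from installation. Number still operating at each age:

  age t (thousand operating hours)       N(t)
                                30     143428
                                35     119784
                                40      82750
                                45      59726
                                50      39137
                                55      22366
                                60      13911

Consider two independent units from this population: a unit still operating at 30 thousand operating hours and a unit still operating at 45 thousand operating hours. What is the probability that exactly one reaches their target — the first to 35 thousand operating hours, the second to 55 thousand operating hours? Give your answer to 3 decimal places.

0.584

p₁ = N(35)/N(30) = 119784/143428 = 0.835151; p₂ = N(55)/N(45) = 22366/59726 = 0.374477.
P(exactly one) = p₁(1−p₂) + (1−p₁)p₂ = 0.522406 + 0.061732 = 0.584138.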